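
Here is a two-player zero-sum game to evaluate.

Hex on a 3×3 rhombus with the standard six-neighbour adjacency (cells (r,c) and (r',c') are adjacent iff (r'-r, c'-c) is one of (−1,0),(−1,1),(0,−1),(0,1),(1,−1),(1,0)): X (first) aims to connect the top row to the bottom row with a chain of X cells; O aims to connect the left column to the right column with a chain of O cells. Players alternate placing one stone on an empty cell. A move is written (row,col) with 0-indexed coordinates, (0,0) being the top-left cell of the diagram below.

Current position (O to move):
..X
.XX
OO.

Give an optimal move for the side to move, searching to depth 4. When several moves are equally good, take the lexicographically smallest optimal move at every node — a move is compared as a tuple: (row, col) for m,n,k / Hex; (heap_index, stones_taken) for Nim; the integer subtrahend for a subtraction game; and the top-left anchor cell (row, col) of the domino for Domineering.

ply 1, O at ..X/.XX/OO. | (0,0)=-1→O.X/.XX/OO.; (0,1)=-1→.OX/.XX/OO.; (1,0)=-1→..X/OXX/OO.; (2,2)=+1→..X/.XX/OOO*
ply 2: ..X/.XX/OOO is terminal -1 (X); from ..X/.XX/OO. depth 4

O's best at [..X/.XX/OO.]: (2,2)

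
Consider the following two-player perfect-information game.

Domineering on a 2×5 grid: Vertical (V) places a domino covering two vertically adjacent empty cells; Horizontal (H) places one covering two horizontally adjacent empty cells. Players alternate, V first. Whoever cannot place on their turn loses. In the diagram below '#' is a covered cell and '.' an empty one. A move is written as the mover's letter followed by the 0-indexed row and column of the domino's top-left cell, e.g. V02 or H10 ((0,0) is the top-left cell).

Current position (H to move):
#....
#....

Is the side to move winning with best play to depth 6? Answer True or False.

H winning at [#..../#....]: True

ply 1, H at #..../#.... | H01=-1→###../#....; H02=+1→#.##./#....*; H03=-1→#..##/#....; H11=-1→#..../###..; H12=+1→#..../#.##.; H13=-1→#..../#..##
ply 2, V at #.##./#.... | V01=-1→####./##...*; V04=-1→#.###/#...#
ply 3, H at ####./##... | H12=-1→####./####.; H13=+1→####./##.##*
ply 4: ####./##.## is terminal -1 (V); from #..../#.... depth 6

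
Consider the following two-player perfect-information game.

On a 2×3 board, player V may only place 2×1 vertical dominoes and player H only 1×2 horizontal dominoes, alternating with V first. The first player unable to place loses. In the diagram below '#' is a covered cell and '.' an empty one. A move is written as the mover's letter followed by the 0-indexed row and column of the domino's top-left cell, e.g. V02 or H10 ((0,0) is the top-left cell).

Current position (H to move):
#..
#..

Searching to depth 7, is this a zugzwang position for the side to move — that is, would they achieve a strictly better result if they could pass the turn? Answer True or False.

[#../#..] H move#1: H01:+1/###/#..*, H11:+1/#../###
[###/#..] end (terminal -1, V#2); searched #../#.. to 7
suppose H passes — search the same position with V to move:
pass> [#../#..] V move#1: V01:+1/##./##.*, V02:+1/#.#/#.#
pass> [##./##.] end (terminal -1, H#2); searched #../#.. to 7
for H: play +1, pass -1

zugzwang(#../#.., H) = False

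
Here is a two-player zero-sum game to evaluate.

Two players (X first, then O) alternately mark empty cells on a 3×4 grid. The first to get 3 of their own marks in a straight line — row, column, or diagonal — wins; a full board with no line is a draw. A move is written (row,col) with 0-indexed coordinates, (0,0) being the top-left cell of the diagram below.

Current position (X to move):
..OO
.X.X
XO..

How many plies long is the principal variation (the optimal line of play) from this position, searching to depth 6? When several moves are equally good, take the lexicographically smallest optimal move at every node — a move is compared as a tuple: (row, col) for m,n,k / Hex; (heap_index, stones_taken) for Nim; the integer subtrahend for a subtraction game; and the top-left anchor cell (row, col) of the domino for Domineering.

PV length from [..OO/.X.X/XO..]: 1 ply

[..OO/.X.X/XO..] X move#1: (0,0):-1/X.OO/.X.X/XO.., (0,1):-1/.XOO/.X.X/XO.., (1,0):-1/..OO/XX.X/XO.., (1,2):+1/..OO/.XXX/XO..*, (2,2):-1/..OO/.X.X/XOX., (2,3):-1/..OO/.X.X/XO.X
[..OO/.XXX/XO..] end (terminal -1, O#2); searched ..OO/.X.X/XO.. to 6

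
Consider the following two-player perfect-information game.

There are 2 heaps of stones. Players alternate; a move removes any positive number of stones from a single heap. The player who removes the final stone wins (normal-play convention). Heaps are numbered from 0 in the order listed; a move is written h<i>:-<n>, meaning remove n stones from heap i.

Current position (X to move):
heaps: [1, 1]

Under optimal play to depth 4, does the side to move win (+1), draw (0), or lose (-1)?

[(1,1)] X move#1: h0:-1:-1/(0,1)*, h1:-1:-1/(1,0)
[(0,1)] O move#2: h1:-1:+1/(0,0)*
[(0,0)] end (terminal -1, X#3); searched (1,1) to 4

value((1,1), X) = -1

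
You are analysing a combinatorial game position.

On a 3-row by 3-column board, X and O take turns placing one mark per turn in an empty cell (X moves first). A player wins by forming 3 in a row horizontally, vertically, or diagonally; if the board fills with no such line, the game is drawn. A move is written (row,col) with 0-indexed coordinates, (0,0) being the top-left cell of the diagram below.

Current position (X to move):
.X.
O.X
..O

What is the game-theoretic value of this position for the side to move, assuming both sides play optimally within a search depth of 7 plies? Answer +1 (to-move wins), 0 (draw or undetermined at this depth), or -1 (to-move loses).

value(.X./O.X/..O, X) = 0

p1 X@[.X./O.X/..O]: (0,0)[XX./O.X/..O]+0* (0,2)[.XX/O.X/..O]-1 (1,1)[.X./OXX/..O]+0 (2,0)[.X./O.X/X.O]+0 (2,1)[.X./O.X/.XO]+0
p2 O@[XX./O.X/..O]: (0,2)[XXO/O.X/..O]+0* (1,1)[XX./OOX/..O]-1 (2,0)[XX./O.X/O.O]-1 (2,1)[XX./O.X/.OO]-1
p3 X@[XXO/O.X/..O]: (1,1)[XXO/OXX/..O]+0* (2,0)[XXO/O.X/X.O]+0 (2,1)[XXO/O.X/.XO]+0
p4 O@[XXO/OXX/..O]: (2,0)[XXO/OXX/O.O]-1 (2,1)[XXO/OXX/.OO]+0*
p5 X@[XXO/OXX/.OO]: (2,0)[XXO/OXX/XOO]+0*
p6 O@[XXO/OXX/XOO] terminal +0; root [.X./O.X/..O] d7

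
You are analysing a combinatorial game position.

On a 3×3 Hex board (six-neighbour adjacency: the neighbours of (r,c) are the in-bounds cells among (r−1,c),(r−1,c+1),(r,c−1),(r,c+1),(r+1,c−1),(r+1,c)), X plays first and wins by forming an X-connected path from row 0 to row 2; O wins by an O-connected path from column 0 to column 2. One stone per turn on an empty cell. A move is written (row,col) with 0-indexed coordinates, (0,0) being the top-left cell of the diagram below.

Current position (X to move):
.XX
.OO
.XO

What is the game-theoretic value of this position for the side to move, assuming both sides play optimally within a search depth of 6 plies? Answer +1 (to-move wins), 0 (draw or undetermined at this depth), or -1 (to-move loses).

value(.XX/.OO/.XO, X) = -1

ply 1, X at .XX/.OO/.XO | (0,0)=-1→XXX/.OO/.XO*; (1,0)=-1→.XX/XOO/.XO; (2,0)=-1→.XX/.OO/XXO
ply 2, O at XXX/.OO/.XO | (1,0)=+1→XXX/OOO/.XO*; (2,0)=+1→XXX/.OO/OXO
ply 3: XXX/OOO/.XO is terminal -1 (X); from .XX/.OO/.XO depth 6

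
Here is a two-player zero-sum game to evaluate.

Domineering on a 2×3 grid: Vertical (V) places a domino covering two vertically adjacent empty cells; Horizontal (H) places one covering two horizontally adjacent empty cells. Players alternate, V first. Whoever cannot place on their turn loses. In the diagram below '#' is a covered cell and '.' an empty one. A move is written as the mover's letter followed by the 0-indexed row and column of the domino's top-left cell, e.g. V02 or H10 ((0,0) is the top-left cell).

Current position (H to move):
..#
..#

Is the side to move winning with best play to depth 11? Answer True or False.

H winning at [..#/..#]: True

[..#/..#] H move#1: H00:+1/###/..#*, H10:+1/..#/###
[###/..#] end (terminal -1, V#2); searched ..#/..# to 11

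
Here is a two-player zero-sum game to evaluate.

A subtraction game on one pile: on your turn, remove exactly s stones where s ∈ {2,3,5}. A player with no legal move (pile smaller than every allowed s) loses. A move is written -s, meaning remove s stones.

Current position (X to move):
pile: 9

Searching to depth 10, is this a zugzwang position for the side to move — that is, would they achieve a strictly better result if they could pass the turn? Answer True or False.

p1 X@[9]: -2[7]+1* -3[6]-1 -5[4]-1
p2 O@[7]: -2[5]-1* -3[4]-1 -5[2]-1
p3 X@[5]: -2[3]-1 -3[2]-1 -5[0]+1*
p4 O@[0] terminal -1; root [9] d10
if X skipped the turn, O would face:
~ p1 O@[9]: -2[7]+1* -3[6]-1 -5[4]-1
~ p2 X@[7]: -2[5]-1* -3[4]-1 -5[2]-1
~ p3 O@[5]: -2[3]-1 -3[2]-1 -5[0]+1*
~ p4 X@[0] terminal -1; root [9] d10
compare (X): move=+1 vs pass=-1

zugzwang(9, X) = False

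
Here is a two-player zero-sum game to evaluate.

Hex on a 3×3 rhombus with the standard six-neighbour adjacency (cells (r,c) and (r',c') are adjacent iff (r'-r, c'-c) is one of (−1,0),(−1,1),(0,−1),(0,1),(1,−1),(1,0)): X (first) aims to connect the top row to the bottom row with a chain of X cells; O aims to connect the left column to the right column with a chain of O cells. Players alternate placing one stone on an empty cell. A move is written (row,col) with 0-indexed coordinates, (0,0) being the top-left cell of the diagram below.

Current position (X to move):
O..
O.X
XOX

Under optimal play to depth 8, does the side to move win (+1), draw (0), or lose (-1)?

p1 X@[O../O.X/XOX]: (0,1)[OX./O.X/XOX]+1* (0,2)[O.X/O.X/XOX]+1 (1,1)[O../OXX/XOX]+1
p2 O@[OX./O.X/XOX]: (0,2)[OXO/O.X/XOX]-1* (1,1)[OX./OOX/XOX]-1
p3 X@[OXO/O.X/XOX]: (1,1)[OXO/OXX/XOX]+1*
p4 O@[OXO/OXX/XOX] terminal -1; root [O../O.X/XOX] d8

value(O../O.X/XOX, X) = +1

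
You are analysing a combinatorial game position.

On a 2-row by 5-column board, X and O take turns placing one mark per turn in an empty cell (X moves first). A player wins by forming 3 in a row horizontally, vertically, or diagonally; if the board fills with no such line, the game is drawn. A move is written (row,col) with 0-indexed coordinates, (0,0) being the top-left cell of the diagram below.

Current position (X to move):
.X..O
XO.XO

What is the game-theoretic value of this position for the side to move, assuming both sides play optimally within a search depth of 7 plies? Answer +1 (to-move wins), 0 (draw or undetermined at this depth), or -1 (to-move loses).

ply 1, X at .X..O/XO.XO | (0,0)=+0→XX..O/XO.XO; (0,2)=+1→.XX.O/XO.XO*; (0,3)=+0→.X.XO/XO.XO; (1,2)=+0→.X..O/XOXXO
ply 2, O at .XX.O/XO.XO | (0,0)=-1→OXX.O/XO.XO*; (0,3)=-1→.XXOO/XO.XO; (1,2)=-1→.XX.O/XOOXO
ply 3, X at OXX.O/XO.XO | (0,3)=+1→OXXXO/XO.XO*; (1,2)=+0→OXX.O/XOXXO
ply 4: OXXXO/XO.XO is terminal -1 (O); from .X..O/XO.XO depth 7

value(.X..O/XO.XO, X) = +1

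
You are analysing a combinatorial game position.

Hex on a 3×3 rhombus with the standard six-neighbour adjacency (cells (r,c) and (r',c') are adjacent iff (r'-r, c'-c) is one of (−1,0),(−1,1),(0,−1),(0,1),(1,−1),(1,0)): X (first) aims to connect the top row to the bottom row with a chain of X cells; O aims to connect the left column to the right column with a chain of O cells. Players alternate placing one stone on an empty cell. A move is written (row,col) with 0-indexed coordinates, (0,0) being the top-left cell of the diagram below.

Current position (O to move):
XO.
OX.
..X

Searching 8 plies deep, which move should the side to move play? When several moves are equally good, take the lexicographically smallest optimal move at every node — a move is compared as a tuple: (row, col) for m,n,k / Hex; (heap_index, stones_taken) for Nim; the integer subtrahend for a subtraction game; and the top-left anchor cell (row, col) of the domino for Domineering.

ply 1, O at XO./OX./..X | (0,2)=+1→XOO/OX./..X*; (1,2)=-1→XO./OXO/..X; (2,0)=-1→XO./OX./O.X; (2,1)=-1→XO./OX./.OX
ply 2: XOO/OX./..X is terminal -1 (X); from XO./OX./..X depth 8

O's best at [XO./OX./..X]: (0,2)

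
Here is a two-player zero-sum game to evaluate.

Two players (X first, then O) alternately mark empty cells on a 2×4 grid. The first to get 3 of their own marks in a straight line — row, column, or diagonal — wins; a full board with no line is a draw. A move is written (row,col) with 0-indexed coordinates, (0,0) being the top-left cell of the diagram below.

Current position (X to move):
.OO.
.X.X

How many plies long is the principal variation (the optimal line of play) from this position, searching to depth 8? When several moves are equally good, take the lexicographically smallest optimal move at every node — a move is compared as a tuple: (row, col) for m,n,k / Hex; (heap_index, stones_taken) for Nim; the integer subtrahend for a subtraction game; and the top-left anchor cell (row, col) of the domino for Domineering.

ply 1, X at .OO./.X.X | (0,0)=-1→XOO./.X.X; (0,3)=-1→.OOX/.X.X; (1,0)=-1→.OO./XX.X; (1,2)=+1→.OO./.XXX*
ply 2: .OO./.XXX is terminal -1 (O); from .OO./.X.X depth 8

PV length from [.OO./.X.X]: 1 ply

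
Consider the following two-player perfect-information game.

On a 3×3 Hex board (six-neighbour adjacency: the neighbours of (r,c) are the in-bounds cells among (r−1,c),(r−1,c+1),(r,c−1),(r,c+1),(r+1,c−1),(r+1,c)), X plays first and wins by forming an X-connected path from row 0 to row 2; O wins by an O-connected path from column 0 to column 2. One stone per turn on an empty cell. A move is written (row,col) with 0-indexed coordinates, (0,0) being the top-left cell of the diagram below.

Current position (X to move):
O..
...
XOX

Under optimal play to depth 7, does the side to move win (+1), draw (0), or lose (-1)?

[O../.../XOX] X move#1: (0,1):+1/OX./.../XOX*, (0,2):+1/O.X/.../XOX, (1,0):+1/O../X../XOX, (1,1):+1/O../.X./XOX, (1,2):+1/O../..X/XOX
[OX./.../XOX] O move#2: (0,2):-1/OXO/.../XOX*, (1,0):-1/OX./O../XOX, (1,1):-1/OX./.O./XOX, (1,2):-1/OX./..O/XOX
[OXO/.../XOX] X move#3: (1,0):+1/OXO/X../XOX*, (1,1):+1/OXO/.X./XOX, (1,2):+1/OXO/..X/XOX
[OXO/X../XOX] end (terminal -1, O#4); searched O../.../XOX to 7

value(O../.../XOX, X) = +1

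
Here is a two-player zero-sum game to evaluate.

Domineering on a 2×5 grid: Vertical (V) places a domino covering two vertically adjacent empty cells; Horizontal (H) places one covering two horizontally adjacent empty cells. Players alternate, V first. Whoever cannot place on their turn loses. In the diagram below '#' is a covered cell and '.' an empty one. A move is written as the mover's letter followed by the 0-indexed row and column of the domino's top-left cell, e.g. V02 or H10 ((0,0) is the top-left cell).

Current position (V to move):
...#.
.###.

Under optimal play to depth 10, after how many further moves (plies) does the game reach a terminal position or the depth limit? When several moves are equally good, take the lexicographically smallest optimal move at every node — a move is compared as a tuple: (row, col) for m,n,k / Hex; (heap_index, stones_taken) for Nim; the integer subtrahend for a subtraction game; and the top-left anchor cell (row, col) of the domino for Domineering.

ply 1, V at ...#./.###. | V00=+1→#..#./####.*; V04=-1→...##/.####
ply 2, H at #..#./####. | H01=-1→####./####.*
ply 3, V at ####./####. | V04=+1→#####/#####*
ply 4: #####/##### is terminal -1 (H); from ...#./.###. depth 10

PV length from [...#./.###.]: 3 plies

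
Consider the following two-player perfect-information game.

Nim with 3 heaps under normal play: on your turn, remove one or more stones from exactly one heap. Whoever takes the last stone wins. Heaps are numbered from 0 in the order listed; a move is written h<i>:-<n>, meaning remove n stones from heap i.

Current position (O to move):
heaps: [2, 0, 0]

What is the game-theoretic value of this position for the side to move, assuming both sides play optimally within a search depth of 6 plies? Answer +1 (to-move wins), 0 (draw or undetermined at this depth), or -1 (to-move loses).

ply 1, O at (2,0,0) | h0:-1=-1→(1,0,0); h0:-2=+1→(0,0,0)*
ply 2: (0,0,0) is terminal -1 (X); from (2,0,0) depth 6

value((2,0,0), O) = +1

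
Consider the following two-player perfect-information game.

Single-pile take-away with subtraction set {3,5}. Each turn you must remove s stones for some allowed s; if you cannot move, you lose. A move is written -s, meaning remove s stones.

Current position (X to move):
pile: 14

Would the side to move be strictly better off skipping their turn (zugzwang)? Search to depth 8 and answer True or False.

zugzwang(14, X) = False

[14] X move#1: -3:-1/11, -5:+1/9*
[9] O move#2: -3:-1/6*, -5:-1/4
[6] X move#3: -3:-1/3, -5:+1/1*
[1] end (terminal -1, O#4); searched 14 to 8
suppose X passes — search the same position with O to move:
pass> [14] O move#1: -3:-1/11, -5:+1/9*
pass> [9] X move#2: -3:-1/6*, -5:-1/4
pass> [6] O move#3: -3:-1/3, -5:+1/1*
pass> [1] end (terminal -1, X#4); searched 14 to 8
for X: play +1, pass -1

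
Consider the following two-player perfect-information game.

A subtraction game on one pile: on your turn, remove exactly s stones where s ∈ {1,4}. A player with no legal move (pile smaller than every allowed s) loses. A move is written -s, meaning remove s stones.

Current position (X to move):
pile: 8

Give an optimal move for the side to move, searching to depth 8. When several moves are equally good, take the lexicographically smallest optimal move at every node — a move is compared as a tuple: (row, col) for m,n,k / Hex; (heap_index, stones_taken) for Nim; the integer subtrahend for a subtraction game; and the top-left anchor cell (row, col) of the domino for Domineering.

[8] X move#1: -1:+1/7*, -4:-1/4
[7] O move#2: -1:-1/6*, -4:-1/3
[6] X move#3: -1:+1/5*, -4:+1/2
[5] O move#4: -1:-1/4*, -4:-1/1
[4] X move#5: -1:-1/3, -4:+1/0*
[0] end (terminal -1, O#6); searched 8 to 8

X's best at [8]: -1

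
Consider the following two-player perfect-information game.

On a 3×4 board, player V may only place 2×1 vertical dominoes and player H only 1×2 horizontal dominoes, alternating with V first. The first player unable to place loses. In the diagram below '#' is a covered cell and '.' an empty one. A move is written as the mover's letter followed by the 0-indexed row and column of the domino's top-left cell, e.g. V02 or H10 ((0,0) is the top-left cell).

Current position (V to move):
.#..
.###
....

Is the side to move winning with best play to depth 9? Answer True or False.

[.#../.###/....] V move#1: V00:-1/##../####/....*, V10:-1/.#../####/#...
[##../####/....] H move#2: H02:+1/####/####/....*, H20:+1/##../####/##.., H21:+1/##../####/.##., H22:+1/##../####/..##
[####/####/....] end (terminal -1, V#3); searched .#../.###/.... to 9

V winning at [.#../.###/....]: False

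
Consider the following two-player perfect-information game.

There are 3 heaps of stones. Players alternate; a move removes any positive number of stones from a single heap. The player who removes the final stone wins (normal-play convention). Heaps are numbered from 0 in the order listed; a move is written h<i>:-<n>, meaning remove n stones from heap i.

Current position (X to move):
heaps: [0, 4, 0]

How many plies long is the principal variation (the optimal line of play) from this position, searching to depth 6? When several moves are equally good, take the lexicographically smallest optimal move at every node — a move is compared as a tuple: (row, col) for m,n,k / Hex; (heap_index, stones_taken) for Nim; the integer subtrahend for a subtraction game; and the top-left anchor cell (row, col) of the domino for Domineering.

PV length from [(0,4,0)]: 1 ply

[(0,4,0)] X move#1: h1:-1:-1/(0,3,0), h1:-2:-1/(0,2,0), h1:-3:-1/(0,1,0), h1:-4:+1/(0,0,0)*
[(0,0,0)] end (terminal -1, O#2); searched (0,4,0) to 6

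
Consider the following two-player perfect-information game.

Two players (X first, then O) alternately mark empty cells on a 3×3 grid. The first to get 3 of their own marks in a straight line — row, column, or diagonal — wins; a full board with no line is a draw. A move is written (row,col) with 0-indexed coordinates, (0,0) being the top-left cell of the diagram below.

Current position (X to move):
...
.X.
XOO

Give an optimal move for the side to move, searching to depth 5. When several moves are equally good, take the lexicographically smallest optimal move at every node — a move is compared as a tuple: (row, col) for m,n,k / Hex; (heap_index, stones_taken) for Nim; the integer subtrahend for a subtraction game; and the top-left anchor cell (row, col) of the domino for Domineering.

X's best at [.../.X./XOO]: (0,0)

[.../.X./XOO] X move#1: (0,0):+1/X../.X./XOO*, (0,1):+0/.X./.X./XOO, (0,2):+1/..X/.X./XOO, (1,0):+1/.../XX./XOO, (1,2):+1/.../.XX/XOO
[X../.X./XOO] O move#2: (0,1):-1/XO./.X./XOO*, (0,2):-1/X.O/.X./XOO, (1,0):-1/X../OX./XOO, (1,2):-1/X../.XO/XOO
[XO./.X./XOO] X move#3: (0,2):+1/XOX/.X./XOO*, (1,0):+1/XO./XX./XOO, (1,2):+1/XO./.XX/XOO
[XOX/.X./XOO] end (terminal -1, O#4); searched .../.X./XOO to 5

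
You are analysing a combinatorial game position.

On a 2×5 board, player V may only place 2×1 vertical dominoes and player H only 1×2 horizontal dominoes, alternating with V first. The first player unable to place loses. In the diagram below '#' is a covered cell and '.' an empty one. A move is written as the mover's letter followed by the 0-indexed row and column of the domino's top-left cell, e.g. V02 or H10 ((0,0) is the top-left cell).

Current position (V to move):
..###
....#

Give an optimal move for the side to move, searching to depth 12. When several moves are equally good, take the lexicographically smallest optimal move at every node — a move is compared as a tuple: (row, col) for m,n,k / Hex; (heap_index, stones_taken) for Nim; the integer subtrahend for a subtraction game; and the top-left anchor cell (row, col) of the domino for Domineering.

V's best at [..###/....#]: V01

ply 1, V at ..###/....# | V00=-1→#.###/#...#; V01=+1→.####/.#..#*
ply 2, H at .####/.#..# | H12=-1→.####/.####*
ply 3, V at .####/.#### | V00=+1→#####/#####*
ply 4: #####/##### is terminal -1 (H); from ..###/....# depth 12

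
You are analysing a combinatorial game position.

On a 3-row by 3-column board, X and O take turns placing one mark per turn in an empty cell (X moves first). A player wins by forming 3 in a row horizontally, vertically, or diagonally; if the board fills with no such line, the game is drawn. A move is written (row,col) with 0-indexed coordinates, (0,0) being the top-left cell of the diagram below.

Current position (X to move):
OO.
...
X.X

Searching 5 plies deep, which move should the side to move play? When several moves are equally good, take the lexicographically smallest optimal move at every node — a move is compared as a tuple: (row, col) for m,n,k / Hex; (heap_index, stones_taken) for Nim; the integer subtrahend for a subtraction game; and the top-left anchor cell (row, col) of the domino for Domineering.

X's best at [OO./.../X.X]: (0,2)

p1 X@[OO./.../X.X]: (0,2)[OOX/.../X.X]+1* (1,0)[OO./X../X.X]-1 (1,1)[OO./.X./X.X]-1 (1,2)[OO./..X/X.X]-1 (2,1)[OO./.../XXX]+1
p2 O@[OOX/.../X.X]: (1,0)[OOX/O../X.X]-1* (1,1)[OOX/.O./X.X]-1 (1,2)[OOX/..O/X.X]-1 (2,1)[OOX/.../XOX]-1
p3 X@[OOX/O../X.X]: (1,1)[OOX/OX./X.X]+1* (1,2)[OOX/O.X/X.X]+1 (2,1)[OOX/O../XXX]+1
p4 O@[OOX/OX./X.X] terminal -1; root [OO./.../X.X] d5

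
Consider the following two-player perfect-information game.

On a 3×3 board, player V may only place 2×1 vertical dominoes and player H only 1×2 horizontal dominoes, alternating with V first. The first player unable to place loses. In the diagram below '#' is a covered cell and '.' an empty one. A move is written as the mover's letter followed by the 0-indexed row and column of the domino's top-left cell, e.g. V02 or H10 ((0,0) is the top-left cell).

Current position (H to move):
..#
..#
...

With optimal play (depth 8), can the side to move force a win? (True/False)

p1 H@[..#/..#/...]: H00[###/..#/...]-1 H10[..#/###/...]+1* H20[..#/..#/##.]-1 H21[..#/..#/.##]-1
p2 V@[..#/###/...] terminal -1; root [..#/..#/...] d8

H winning at [..#/..#/...]: True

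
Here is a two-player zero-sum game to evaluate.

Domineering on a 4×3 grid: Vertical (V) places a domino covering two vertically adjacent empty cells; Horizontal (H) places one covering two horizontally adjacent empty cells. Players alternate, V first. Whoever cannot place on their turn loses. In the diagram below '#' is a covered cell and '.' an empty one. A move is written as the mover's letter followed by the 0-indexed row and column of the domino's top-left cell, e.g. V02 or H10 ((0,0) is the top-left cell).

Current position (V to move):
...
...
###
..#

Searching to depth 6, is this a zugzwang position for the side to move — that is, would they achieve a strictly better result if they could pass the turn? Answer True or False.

ply 1, V at .../.../###/..# | V00=-1→#../#../###/..#; V01=+1→.#./.#./###/..#*; V02=-1→..#/..#/###/..#
ply 2, H at .#./.#./###/..# | H30=-1→.#./.#./###/###*
ply 3, V at .#./.#./###/### | V00=+1→##./##./###/###*; V02=+1→.##/.##/###/###
ply 4: ##./##./###/### is terminal -1 (H); from .../.../###/..# depth 6
pass branch (H moves first from the same position):
  | ply 1, H at .../.../###/..# | H00=+1→##./.../###/..#*; H01=+1→.##/.../###/..#; H10=+1→.../##./###/..#; H11=+1→.../.##/###/..#; H30=-1→.../.../###/###
  | ply 2, V at ##./.../###/..# | V02=-1→###/..#/###/..#*
  | ply 3, H at ###/..#/###/..# | H10=+1→###/###/###/..#*; H30=+1→###/..#/###/###
  | ply 4: ###/###/###/..# is terminal -1 (V); from .../.../###/..# depth 6
V moving scores +1; V passing scores -1

zugzwang(.../.../###/..#, V) = False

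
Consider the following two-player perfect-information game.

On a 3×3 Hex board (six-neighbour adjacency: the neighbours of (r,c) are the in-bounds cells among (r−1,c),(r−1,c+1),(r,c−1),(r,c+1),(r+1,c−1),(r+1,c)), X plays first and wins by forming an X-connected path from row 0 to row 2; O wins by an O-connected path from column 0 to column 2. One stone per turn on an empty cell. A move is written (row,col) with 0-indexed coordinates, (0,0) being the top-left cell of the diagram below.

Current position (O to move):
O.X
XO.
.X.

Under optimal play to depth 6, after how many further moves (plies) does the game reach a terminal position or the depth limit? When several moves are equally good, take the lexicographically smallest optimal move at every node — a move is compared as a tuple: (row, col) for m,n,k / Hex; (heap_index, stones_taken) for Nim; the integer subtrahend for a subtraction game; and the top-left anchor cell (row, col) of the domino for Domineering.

[O.X/XO./.X.] O move#1: (0,1):-1/OOX/XO./.X., (1,2):+1/O.X/XOO/.X.*, (2,0):-1/O.X/XO./OX., (2,2):-1/O.X/XO./.XO
[O.X/XOO/.X.] X move#2: (0,1):-1/OXX/XOO/.X.*, (2,0):-1/O.X/XOO/XX., (2,2):-1/O.X/XOO/.XX
[OXX/XOO/.X.] O move#3: (2,0):+1/OXX/XOO/OX.*, (2,2):-1/OXX/XOO/.XO
[OXX/XOO/OX.] end (terminal -1, X#4); searched O.X/XO./.X. to 6

PV length from [O.X/XO./.X.]: 3 plies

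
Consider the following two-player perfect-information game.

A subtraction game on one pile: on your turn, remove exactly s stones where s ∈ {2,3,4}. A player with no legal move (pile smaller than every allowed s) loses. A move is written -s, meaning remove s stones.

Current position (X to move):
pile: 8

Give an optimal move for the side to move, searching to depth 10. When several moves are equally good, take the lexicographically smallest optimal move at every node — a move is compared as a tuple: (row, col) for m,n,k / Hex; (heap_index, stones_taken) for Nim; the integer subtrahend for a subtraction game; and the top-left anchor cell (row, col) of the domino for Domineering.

p1 X@[8]: -2[6]+1* -3[5]-1 -4[4]-1
p2 O@[6]: -2[4]-1* -3[3]-1 -4[2]-1
p3 X@[4]: -2[2]-1 -3[1]+1* -4[0]+1
p4 O@[1] terminal -1; root [8] d10

X's best at [8]: -2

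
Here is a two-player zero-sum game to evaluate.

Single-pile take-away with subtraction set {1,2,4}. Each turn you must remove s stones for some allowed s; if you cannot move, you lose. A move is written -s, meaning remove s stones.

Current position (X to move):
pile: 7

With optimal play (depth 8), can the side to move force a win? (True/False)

X winning at [7]: True

p1 X@[7]: -1[6]+1* -2[5]-1 -4[3]+1
p2 O@[6]: -1[5]-1* -2[4]-1 -4[2]-1
p3 X@[5]: -1[4]-1 -2[3]+1* -4[1]-1
p4 O@[3]: -1[2]-1* -2[1]-1
p5 X@[2]: -1[1]-1 -2[0]+1*
p6 O@[0] terminal -1; root [7] d8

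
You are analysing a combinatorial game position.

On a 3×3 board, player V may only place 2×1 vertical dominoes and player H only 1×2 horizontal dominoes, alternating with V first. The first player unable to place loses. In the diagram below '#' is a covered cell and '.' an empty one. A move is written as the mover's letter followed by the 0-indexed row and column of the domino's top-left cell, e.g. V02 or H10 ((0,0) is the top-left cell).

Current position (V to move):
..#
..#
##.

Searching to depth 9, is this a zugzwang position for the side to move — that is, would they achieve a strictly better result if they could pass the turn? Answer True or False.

zugzwang(..#/..#/##., V) = False

ply 1, V at ..#/..#/##. | V00=+1→#.#/#.#/##.*; V01=+1→.##/.##/##.
ply 2: #.#/#.#/##. is terminal -1 (H); from ..#/..#/##. depth 9
suppose V passes — search the same position with H to move:
pass> ply 1, H at ..#/..#/##. | H00=+1→###/..#/##.*; H10=+1→..#/###/##.
pass> ply 2: ###/..#/##. is terminal -1 (V); from ..#/..#/##. depth 9
for V: play +1, pass -1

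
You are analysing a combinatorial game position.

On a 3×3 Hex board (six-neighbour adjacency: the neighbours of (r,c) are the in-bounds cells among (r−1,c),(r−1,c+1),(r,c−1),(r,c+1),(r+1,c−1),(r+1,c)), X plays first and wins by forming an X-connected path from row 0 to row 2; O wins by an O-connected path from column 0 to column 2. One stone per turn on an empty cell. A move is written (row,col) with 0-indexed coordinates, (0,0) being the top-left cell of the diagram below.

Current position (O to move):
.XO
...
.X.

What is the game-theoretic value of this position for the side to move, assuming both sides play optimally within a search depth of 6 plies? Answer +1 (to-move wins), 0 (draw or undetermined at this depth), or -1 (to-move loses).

p1 O@[.XO/.../.X.]: (0,0)[OXO/.../.X.]-1 (1,0)[.XO/O../.X.]-1 (1,1)[.XO/.O./.X.]+1* (1,2)[.XO/..O/.X.]-1 (2,0)[.XO/.../OX.]-1 (2,2)[.XO/.../.XO]-1
p2 X@[.XO/.O./.X.]: (0,0)[XXO/.O./.X.]-1* (1,0)[.XO/XO./.X.]-1 (1,2)[.XO/.OX/.X.]-1 (2,0)[.XO/.O./XX.]-1 (2,2)[.XO/.O./.XX]-1
p3 O@[XXO/.O./.X.]: (1,0)[XXO/OO./.X.]+1* (1,2)[XXO/.OO/.X.]+1 (2,0)[XXO/.O./OX.]+1 (2,2)[XXO/.O./.XO]+1
p4 X@[XXO/OO./.X.] terminal -1; root [.XO/.../.X.] d6

value(.XO/.../.X., O) = +1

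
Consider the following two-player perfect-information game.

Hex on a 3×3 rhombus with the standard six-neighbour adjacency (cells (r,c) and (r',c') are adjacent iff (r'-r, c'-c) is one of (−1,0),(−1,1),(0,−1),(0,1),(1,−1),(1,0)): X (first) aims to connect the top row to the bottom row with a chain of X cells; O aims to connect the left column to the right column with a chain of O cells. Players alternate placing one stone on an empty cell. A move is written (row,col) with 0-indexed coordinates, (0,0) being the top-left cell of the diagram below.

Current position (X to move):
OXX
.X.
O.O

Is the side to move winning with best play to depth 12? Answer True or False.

ply 1, X at OXX/.X./O.O | (1,0)=-1→OXX/XX./O.O; (1,2)=-1→OXX/.XX/O.O; (2,1)=+1→OXX/.X./OXO*
ply 2: OXX/.X./OXO is terminal -1 (O); from OXX/.X./O.O depth 12

X winning at [OXX/.X./O.O]: True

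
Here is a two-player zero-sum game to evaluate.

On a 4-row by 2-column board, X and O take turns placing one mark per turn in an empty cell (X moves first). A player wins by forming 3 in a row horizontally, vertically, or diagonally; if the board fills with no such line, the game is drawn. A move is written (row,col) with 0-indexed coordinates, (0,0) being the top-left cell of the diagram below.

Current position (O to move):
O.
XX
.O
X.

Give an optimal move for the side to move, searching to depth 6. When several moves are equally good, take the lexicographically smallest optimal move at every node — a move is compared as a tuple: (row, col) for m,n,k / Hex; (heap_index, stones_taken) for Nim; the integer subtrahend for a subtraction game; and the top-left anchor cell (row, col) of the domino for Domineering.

O's best at [O./XX/.O/X.]: (2,0)

[O./XX/.O/X.] O move#1: (0,1):-1/OO/XX/.O/X., (2,0):+0/O./XX/OO/X.*, (3,1):-1/O./XX/.O/XO
[O./XX/OO/X.] X move#2: (0,1):+0/OX/XX/OO/X.*, (3,1):+0/O./XX/OO/XX
[OX/XX/OO/X.] O move#3: (3,1):+0/OX/XX/OO/XO*
[OX/XX/OO/XO] end (terminal +0, X#4); searched O./XX/.O/X. to 6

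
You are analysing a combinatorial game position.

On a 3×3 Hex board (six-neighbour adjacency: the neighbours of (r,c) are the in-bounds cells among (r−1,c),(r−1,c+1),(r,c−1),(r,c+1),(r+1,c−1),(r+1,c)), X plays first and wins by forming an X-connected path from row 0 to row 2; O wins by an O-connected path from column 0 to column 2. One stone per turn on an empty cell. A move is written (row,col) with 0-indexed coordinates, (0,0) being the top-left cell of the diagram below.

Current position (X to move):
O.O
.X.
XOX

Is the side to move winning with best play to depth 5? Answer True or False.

X winning at [O.O/.X./XOX]: True

p1 X@[O.O/.X./XOX]: (0,1)[OXO/.X./XOX]+1* (1,0)[O.O/XX./XOX]-1 (1,2)[O.O/.XX/XOX]-1
p2 O@[OXO/.X./XOX] terminal -1; root [O.O/.X./XOX] d5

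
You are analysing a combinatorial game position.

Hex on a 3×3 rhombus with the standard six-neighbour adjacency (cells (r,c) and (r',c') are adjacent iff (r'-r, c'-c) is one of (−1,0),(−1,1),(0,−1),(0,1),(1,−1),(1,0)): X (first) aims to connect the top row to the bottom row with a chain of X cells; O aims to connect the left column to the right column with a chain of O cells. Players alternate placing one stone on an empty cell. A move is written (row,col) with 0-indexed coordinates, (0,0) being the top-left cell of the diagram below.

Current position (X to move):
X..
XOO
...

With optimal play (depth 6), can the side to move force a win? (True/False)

X winning at [X../XOO/...]: True

p1 X@[X../XOO/...]: (0,1)[XX./XOO/...]-1 (0,2)[X.X/XOO/...]-1 (2,0)[X../XOO/X..]+1* (2,1)[X../XOO/.X.]-1 (2,2)[X../XOO/..X]-1
p2 O@[X../XOO/X..] terminal -1; root [X../XOO/...] d6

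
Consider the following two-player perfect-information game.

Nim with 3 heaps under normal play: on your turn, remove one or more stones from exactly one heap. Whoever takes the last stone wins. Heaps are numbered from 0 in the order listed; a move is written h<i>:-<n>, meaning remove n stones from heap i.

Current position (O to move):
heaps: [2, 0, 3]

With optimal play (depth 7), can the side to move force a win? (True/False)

[(2,0,3)] O move#1: h0:-1:-1/(1,0,3), h0:-2:-1/(0,0,3), h2:-1:+1/(2,0,2)*, h2:-2:-1/(2,0,1), h2:-3:-1/(2,0,0)
[(2,0,2)] X move#2: h0:-1:-1/(1,0,2)*, h0:-2:-1/(0,0,2), h2:-1:-1/(2,0,1), h2:-2:-1/(2,0,0)
[(1,0,2)] O move#3: h0:-1:-1/(0,0,2), h2:-1:+1/(1,0,1)*, h2:-2:-1/(1,0,0)
[(1,0,1)] X move#4: h0:-1:-1/(0,0,1)*, h2:-1:-1/(1,0,0)
[(0,0,1)] O move#5: h2:-1:+1/(0,0,0)*
[(0,0,0)] end (terminal -1, X#6); searched (2,0,3) to 7

O winning at [(2,0,3)]: True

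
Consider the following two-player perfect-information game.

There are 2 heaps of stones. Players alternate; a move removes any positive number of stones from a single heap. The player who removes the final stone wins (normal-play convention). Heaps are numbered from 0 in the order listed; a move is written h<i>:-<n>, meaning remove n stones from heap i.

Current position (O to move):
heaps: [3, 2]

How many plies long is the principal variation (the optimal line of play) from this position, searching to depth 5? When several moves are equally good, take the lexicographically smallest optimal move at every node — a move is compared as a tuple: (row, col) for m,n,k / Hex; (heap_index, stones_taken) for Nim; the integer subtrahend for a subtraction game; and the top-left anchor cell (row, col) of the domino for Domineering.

PV length from [(3,2)]: 5 plies

[(3,2)] O move#1: h0:-1:+1/(2,2)*, h0:-2:-1/(1,2), h0:-3:-1/(0,2), h1:-1:-1/(3,1), h1:-2:-1/(3,0)
[(2,2)] X move#2: h0:-1:-1/(1,2)*, h0:-2:-1/(0,2), h1:-1:-1/(2,1), h1:-2:-1/(2,0)
[(1,2)] O move#3: h0:-1:-1/(0,2), h1:-1:+1/(1,1)*, h1:-2:-1/(1,0)
[(1,1)] X move#4: h0:-1:-1/(0,1)*, h1:-1:-1/(1,0)
[(0,1)] O move#5: h1:-1:+1/(0,0)*
[(0,0)] end (terminal -1, X#6); searched (3,2) to 5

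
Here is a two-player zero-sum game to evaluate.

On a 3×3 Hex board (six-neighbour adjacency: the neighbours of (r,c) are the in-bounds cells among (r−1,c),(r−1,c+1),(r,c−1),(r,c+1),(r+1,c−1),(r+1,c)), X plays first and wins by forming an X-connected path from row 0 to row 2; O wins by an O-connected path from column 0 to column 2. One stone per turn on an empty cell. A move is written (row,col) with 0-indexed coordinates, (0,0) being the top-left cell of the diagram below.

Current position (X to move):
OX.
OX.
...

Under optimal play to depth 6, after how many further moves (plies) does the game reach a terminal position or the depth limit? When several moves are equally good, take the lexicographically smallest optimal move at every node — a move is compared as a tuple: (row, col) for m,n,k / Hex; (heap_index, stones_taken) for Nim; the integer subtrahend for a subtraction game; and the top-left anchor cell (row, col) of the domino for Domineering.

p1 X@[OX./OX./...]: (0,2)[OXX/OX./...]+1* (1,2)[OX./OXX/...]+1 (2,0)[OX./OX./X..]+1 (2,1)[OX./OX./.X.]+1 (2,2)[OX./OX./..X]+1
p2 O@[OXX/OX./...]: (1,2)[OXX/OXO/...]-1* (2,0)[OXX/OX./O..]-1 (2,1)[OXX/OX./.O.]-1 (2,2)[OXX/OX./..O]-1
p3 X@[OXX/OXO/...]: (2,0)[OXX/OXO/X..]+1* (2,1)[OXX/OXO/.X.]+1 (2,2)[OXX/OXO/..X]+1
p4 O@[OXX/OXO/X..] terminal -1; root [OX./OX./...] d6

PV length from [OX./OX./...]: 3 plies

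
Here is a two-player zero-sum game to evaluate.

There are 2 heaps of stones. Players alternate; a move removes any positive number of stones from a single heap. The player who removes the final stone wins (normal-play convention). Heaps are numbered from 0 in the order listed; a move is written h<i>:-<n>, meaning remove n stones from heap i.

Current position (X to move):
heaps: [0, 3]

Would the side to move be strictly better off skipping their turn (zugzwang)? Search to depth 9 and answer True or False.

zugzwang((0,3), X) = False

p1 X@[(0,3)]: h1:-1[(0,2)]-1 h1:-2[(0,1)]-1 h1:-3[(0,0)]+1*
p2 O@[(0,0)] terminal -1; root [(0,3)] d9
suppose X passes — search the same position with O to move:
pass> p1 O@[(0,3)]: h1:-1[(0,2)]-1 h1:-2[(0,1)]-1 h1:-3[(0,0)]+1*
pass> p2 X@[(0,0)] terminal -1; root [(0,3)] d9
for X: play +1, pass -1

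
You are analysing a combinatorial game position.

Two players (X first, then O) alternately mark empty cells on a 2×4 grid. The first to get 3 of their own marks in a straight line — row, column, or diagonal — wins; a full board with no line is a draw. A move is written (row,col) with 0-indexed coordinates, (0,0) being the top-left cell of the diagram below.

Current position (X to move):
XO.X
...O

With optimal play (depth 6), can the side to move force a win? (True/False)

[XO.X/...O] X move#1: (0,2):+0/XOXX/...O*, (1,0):+0/XO.X/X..O, (1,1):+0/XO.X/.X.O, (1,2):+0/XO.X/..XO
[XOXX/...O] O move#2: (1,0):+0/XOXX/O..O*, (1,1):+0/XOXX/.O.O, (1,2):+0/XOXX/..OO
[XOXX/O..O] X move#3: (1,1):+0/XOXX/OX.O*, (1,2):+0/XOXX/O.XO
[XOXX/OX.O] O move#4: (1,2):+0/XOXX/OXOO*
[XOXX/OXOO] end (terminal +0, X#5); searched XO.X/...O to 6

X winning at [XO.X/...O]: False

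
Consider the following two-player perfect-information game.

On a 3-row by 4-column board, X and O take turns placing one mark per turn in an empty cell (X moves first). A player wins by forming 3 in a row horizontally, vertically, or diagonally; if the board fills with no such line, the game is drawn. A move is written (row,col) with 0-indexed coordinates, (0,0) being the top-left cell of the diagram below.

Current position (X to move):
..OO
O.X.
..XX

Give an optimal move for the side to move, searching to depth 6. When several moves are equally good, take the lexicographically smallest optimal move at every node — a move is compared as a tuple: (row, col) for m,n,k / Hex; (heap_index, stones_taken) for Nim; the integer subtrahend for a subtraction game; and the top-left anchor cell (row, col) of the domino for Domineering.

X's best at [..OO/O.X./..XX]: (0,1)

ply 1, X at ..OO/O.X./..XX | (0,0)=-1→X.OO/O.X./..XX; (0,1)=+1→.XOO/O.X./..XX*; (1,1)=-1→..OO/OXX./..XX; (1,3)=-1→..OO/O.XX/..XX; (2,0)=-1→..OO/O.X./X.XX; (2,1)=+1→..OO/O.X./.XXX
ply 2: .XOO/O.X./..XX is terminal -1 (O); from ..OO/O.X./..XX depth 6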